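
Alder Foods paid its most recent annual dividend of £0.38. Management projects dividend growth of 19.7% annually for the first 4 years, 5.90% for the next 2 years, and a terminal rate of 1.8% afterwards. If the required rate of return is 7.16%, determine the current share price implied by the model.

Three-stage DDM. Project D₁…D_6; terminal Gordon value at t=6 with g = 0.018; discount at r = 0.0716.
D_1 = 0.4549
D_2 = 0.5445
D_3 = 0.6517
D_4 = 0.7801
D_5 = 0.8261
D_6 = 0.8749
TV_6 = 0.8906/(0.0716−0.018) = 16.6163
P₀ = Σ Dₜ/(1+r)ᵗ + TV_6/(1+r)^6 = 14.1556

£14.16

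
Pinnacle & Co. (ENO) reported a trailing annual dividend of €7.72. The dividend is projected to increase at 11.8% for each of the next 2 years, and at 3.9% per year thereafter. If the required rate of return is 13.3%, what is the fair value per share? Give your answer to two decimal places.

€98.22

Two-stage DDM. Project D₁…D_2 at 0.118, terminal growth 0.039, discount at r = 0.133.
D_1 = 8.6310
D_2 = 9.6494
Terminal value at t=2: TV = D_3/(r−g) = 10.0257/(0.133−0.039) = 106.6568
P₀ = 8.6310/(1+0.133)^1 + 9.6494/(1+0.133)^2 + 106.6568/(1+0.133)^2 = 98.2209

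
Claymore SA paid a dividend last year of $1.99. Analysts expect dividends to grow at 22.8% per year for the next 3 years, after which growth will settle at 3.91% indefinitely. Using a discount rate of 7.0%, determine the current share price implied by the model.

Two-stage DDM. Project D₁…D_3 at 0.228, terminal growth 0.0391, discount at r = 0.07.
D_1 = 2.4437
D_2 = 3.0009
D_3 = 3.6851
Terminal value at t=3: TV = D_4/(r−g) = 3.8292/(0.07−0.0391) = 123.9216
P₀ = 2.4437/(1+0.07)^1 + 3.0009/(1+0.07)^2 + 3.6851/(1+0.07)^3 + 123.9216/(1+0.07)^3 = 109.0700

$109.07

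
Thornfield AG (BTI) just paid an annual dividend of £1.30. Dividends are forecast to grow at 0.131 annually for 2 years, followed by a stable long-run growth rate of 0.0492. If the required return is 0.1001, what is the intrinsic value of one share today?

£31.03

Two-stage DDM. Project D₁…D_2 at 0.131, terminal growth 0.0492, discount at r = 0.1001.
D_1 = 1.4703
D_2 = 1.6629
Terminal value at t=2: TV = D_3/(r−g) = 1.7447/(0.1001−0.0492) = 34.2775
P₀ = 1.4703/(1+0.1001)^1 + 1.6629/(1+0.1001)^2 + 34.2775/(1+0.1001)^2 = 31.0339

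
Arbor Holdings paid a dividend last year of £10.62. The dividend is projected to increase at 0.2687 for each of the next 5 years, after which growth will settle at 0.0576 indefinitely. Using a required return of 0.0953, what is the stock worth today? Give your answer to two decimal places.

Two-stage DDM. Project D₁…D_5 at 0.2687, terminal growth 0.0576, discount at r = 0.0953.
D_1 = 13.4736
D_2 = 17.0939
D_3 = 21.6871
D_4 = 27.5144
D_5 = 34.9075
Terminal value at t=5: TV = D_6/(r−g) = 36.9182/(0.0953−0.0576) = 979.2629
P₀ = 13.4736/(1+0.0953)^1 + 17.0939/(1+0.0953)^2 + 21.6871/(1+0.0953)^3 + 27.5144/(1+0.0953)^4 + 34.9075/(1+0.0953)^5 + 979.2629/(1+0.0953)^5 = 705.5192

£705.52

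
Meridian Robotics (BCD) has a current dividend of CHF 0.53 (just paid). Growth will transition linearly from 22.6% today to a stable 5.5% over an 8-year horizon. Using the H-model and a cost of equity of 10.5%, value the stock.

CHF 18.43

H-model: P₀ = D₀[(1+g_L) + H(g_S−g_L)]/(r−g_L), with H = 8/2 = 4.
P₀ = 0.53 × [(1+0.055) + 4×(0.226−0.055)] / (0.105−0.055)
   = 0.53 × 1.7390 / 0.05 = 18.4334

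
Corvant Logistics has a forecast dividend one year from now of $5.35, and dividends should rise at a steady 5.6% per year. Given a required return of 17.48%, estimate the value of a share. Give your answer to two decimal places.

$45.03

Gordon growth model: P₀ = D₁/(r − g), with D₁ = 5.35 given directly.
P₀ = 5.3500 / (0.1748 − 0.056) = 5.3500 / 0.1188 = 45.0337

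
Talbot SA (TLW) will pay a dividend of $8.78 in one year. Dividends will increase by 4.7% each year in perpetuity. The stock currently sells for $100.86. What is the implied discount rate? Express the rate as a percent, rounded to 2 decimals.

Rearranging the constant-growth DDM: r = D₁/P₀ + g.
r = 8.7800 / 100.86 + 0.047 = 0.08705 + 0.047 = 0.13405

13.41%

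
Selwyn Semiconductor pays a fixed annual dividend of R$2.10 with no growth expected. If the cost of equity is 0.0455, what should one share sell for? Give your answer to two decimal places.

Zero-growth DDM (perpetuity): P₀ = D/r = 2.10 / 0.0455 = 46.1538

R$46.15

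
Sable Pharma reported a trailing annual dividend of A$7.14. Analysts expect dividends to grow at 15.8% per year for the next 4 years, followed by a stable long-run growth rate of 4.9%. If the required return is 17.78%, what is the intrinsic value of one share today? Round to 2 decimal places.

Two-stage DDM. Project D₁…D_4 at 0.158, terminal growth 0.049, discount at r = 0.1778.
D_1 = 8.2681
D_2 = 9.5745
D_3 = 11.0873
D_4 = 12.8390
Terminal value at t=4: TV = D_5/(r−g) = 13.4681/(0.1778−0.049) = 104.5664
P₀ = 8.2681/(1+0.1778)^1 + 9.5745/(1+0.1778)^2 + 11.0873/(1+0.1778)^3 + 12.8390/(1+0.1778)^4 + 104.5664/(1+0.1778)^4 = 81.7180

A$81.72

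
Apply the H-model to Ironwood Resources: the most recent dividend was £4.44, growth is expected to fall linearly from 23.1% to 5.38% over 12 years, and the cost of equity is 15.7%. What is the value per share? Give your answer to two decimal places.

£91.08

H-model: P₀ = D₀[(1+g_L) + H(g_S−g_L)]/(r−g_L), with H = 12/2 = 6.
P₀ = 4.44 × [(1+0.0538) + 6×(0.231−0.0538)] / (0.157−0.0538)
   = 4.44 × 2.1170 / 0.1032 = 91.0802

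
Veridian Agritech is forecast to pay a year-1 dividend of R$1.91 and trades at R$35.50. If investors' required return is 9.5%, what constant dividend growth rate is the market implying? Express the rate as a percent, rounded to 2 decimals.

4.12%

From P₀ = D₁/(r − g), the implied growth is g = r − D₁/P₀.
g = 0.095 − 1.91/35.50 = 0.095 − 0.05380 = 0.04120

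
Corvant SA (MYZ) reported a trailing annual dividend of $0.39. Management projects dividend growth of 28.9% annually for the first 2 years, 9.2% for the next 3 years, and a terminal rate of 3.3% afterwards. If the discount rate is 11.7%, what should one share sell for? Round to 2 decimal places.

Three-stage DDM. Project D₁…D_5; terminal Gordon value at t=5 with g = 0.033; discount at r = 0.117.
D_1 = 0.5027
D_2 = 0.6480
D_3 = 0.7076
D_4 = 0.7727
D_5 = 0.8438
TV_5 = 0.8716/(0.117−0.033) = 10.3767
P₀ = Σ Dₜ/(1+r)ᵗ + TV_5/(1+r)^5 = 8.4263

$8.43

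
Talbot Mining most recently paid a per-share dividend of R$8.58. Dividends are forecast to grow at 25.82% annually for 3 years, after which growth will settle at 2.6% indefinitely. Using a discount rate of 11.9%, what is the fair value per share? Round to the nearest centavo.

R$167.25

Two-stage DDM. Project D₁…D_3 at 0.2582, terminal growth 0.026, discount at r = 0.119.
D_1 = 10.7954
D_2 = 13.5827
D_3 = 17.0898
Terminal value at t=3: TV = D_4/(r−g) = 17.5341/(0.119−0.026) = 188.5388
P₀ = 10.7954/(1+0.119)^1 + 13.5827/(1+0.119)^2 + 17.0898/(1+0.119)^3 + 188.5388/(1+0.119)^3 = 167.2498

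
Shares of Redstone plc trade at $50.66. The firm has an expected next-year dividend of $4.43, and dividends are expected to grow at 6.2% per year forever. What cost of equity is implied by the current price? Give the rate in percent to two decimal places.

Rearranging the constant-growth DDM: r = D₁/P₀ + g.
r = 4.4300 / 50.66 + 0.062 = 0.08745 + 0.062 = 0.14945

14.94%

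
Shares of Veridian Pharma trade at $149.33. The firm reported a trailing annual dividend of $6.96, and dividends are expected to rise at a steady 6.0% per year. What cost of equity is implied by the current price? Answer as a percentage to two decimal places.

Rearranging the constant-growth DDM: r = D₁/P₀ + g.
D₁ = 6.96 × (1 + 0.06) = 7.3776.
r = 7.3776 / 149.33 + 0.06 = 0.04940 + 0.06 = 0.10940

10.94%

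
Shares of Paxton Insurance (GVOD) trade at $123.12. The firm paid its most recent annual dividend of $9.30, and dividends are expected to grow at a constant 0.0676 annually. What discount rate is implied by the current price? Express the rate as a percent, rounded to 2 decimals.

14.82%

Rearranging the constant-growth DDM: r = D₁/P₀ + g.
D₁ = 9.30 × (1 + 0.0676) = 9.9287.
r = 9.9287 / 123.12 + 0.0676 = 0.08064 + 0.0676 = 0.14824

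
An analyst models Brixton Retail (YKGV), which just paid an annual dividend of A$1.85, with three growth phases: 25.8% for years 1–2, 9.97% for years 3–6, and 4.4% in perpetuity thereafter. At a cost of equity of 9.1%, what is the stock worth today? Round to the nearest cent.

Three-stage DDM. Project D₁…D_6; terminal Gordon value at t=6 with g = 0.044; discount at r = 0.091.
D_1 = 2.3273
D_2 = 2.9277
D_3 = 3.2196
D_4 = 3.5406
D_5 = 3.8936
D_6 = 4.2818
TV_6 = 4.4702/(0.091−0.044) = 95.1114
P₀ = Σ Dₜ/(1+r)ᵗ + TV_6/(1+r)^6 = 71.0301

A$71.03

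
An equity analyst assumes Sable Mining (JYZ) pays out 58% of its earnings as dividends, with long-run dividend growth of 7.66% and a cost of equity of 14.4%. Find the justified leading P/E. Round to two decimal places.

Justified leading P/E = b/(r−g) = 0.58/(0.144−0.0766) = 8.6053

8.61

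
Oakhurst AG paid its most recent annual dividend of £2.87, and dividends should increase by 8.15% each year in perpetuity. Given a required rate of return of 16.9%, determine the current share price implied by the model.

Gordon growth model: P₀ = D₁/(r − g). D₁ = 2.87 × (1 + 0.0815) = 3.1039.
P₀ = 3.1039 / (0.169 − 0.0815) = 3.1039 / 0.0875 = 35.4732

£35.47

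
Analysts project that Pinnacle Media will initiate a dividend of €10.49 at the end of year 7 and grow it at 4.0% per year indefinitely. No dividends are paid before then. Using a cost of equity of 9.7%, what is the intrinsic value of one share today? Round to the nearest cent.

€105.60

Deferred-dividend DDM. At t=6 the remaining stream is a growing perpetuity with first payment D_7 = 10.49.
V_6 = D_7/(r−g) = 10.49/(0.097−0.04) = 184.0351
P₀ = V_6/(1+r)^6 = 184.0351/(1+0.097)^6 = 105.5993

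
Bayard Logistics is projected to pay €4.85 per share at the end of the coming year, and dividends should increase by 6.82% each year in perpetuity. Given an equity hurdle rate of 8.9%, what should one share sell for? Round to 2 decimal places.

€233.17

Gordon growth model: P₀ = D₁/(r − g), with D₁ = 4.85 given directly.
P₀ = 4.8500 / (0.089 − 0.0682) = 4.8500 / 0.0208 = 233.1731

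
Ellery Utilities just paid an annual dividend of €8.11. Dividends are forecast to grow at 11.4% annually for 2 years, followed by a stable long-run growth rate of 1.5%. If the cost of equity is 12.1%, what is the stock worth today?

Two-stage DDM. Project D₁…D_2 at 0.114, terminal growth 0.015, discount at r = 0.121.
D_1 = 9.0345
D_2 = 10.0645
Terminal value at t=2: TV = D_3/(r−g) = 10.2154/(0.121−0.015) = 96.3721
P₀ = 9.0345/(1+0.121)^1 + 10.0645/(1+0.121)^2 + 96.3721/(1+0.121)^2 = 92.7586

€92.76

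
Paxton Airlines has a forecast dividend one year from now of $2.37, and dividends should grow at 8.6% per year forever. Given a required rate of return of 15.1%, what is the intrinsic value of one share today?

Gordon growth model: P₀ = D₁/(r − g), with D₁ = 2.37 given directly.
P₀ = 2.3700 / (0.151 − 0.086) = 2.3700 / 0.065 = 36.4615

$36.46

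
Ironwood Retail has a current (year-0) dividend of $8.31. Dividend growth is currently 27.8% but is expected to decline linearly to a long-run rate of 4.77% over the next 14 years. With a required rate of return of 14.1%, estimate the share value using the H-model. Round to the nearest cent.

$236.90

H-model: P₀ = D₀[(1+g_L) + H(g_S−g_L)]/(r−g_L), with H = 14/2 = 7.
P₀ = 8.31 × [(1+0.0477) + 7×(0.278−0.0477)] / (0.141−0.0477)
   = 8.31 × 2.6598 / 0.0933 = 236.9018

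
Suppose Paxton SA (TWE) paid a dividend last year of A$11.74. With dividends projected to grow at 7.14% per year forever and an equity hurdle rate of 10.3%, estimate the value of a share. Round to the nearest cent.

A$398.05

Gordon growth model: P₀ = D₁/(r − g). D₁ = 11.74 × (1 + 0.0714) = 12.5782.
P₀ = 12.5782 / (0.103 − 0.0714) = 12.5782 / 0.0316 = 398.0454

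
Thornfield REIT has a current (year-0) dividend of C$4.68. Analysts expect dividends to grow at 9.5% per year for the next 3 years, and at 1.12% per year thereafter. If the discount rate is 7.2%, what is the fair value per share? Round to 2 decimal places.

C$97.61

Two-stage DDM. Project D₁…D_3 at 0.095, terminal growth 0.0112, discount at r = 0.072.
D_1 = 5.1246
D_2 = 5.6114
D_3 = 6.1445
Terminal value at t=3: TV = D_4/(r−g) = 6.2133/(0.072−0.0112) = 102.1931
P₀ = 5.1246/(1+0.072)^1 + 5.6114/(1+0.072)^2 + 6.1445/(1+0.072)^3 + 102.1931/(1+0.072)^3 = 97.6051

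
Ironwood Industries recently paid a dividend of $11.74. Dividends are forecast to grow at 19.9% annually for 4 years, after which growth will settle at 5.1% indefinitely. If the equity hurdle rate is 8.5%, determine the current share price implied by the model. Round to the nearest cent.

Two-stage DDM. Project D₁…D_4 at 0.199, terminal growth 0.051, discount at r = 0.085.
D_1 = 14.0763
D_2 = 16.8774
D_3 = 20.2360
D_4 = 24.2630
Terminal value at t=4: TV = D_5/(r−g) = 25.5004/(0.085−0.051) = 750.0127
P₀ = 14.0763/(1+0.085)^1 + 16.8774/(1+0.085)^2 + 20.2360/(1+0.085)^3 + 24.2630/(1+0.085)^4 + 750.0127/(1+0.085)^4 = 601.8506

$601.85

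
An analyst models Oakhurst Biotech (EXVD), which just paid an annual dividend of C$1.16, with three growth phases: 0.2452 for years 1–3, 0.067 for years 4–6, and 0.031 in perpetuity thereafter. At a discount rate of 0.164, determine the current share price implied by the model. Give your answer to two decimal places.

Three-stage DDM. Project D₁…D_6; terminal Gordon value at t=6 with g = 0.031; discount at r = 0.164.
D_1 = 1.4444
D_2 = 1.7986
D_3 = 2.2396
D_4 = 2.3897
D_5 = 2.5498
D_6 = 2.7206
TV_6 = 2.8050/(0.164−0.031) = 21.0900
P₀ = Σ Dₜ/(1+r)ᵗ + TV_6/(1+r)^6 = 16.0566

C$16.06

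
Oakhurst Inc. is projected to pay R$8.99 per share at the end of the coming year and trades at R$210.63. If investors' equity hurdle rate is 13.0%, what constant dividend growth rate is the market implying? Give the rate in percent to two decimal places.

From P₀ = D₁/(r − g), the implied growth is g = r − D₁/P₀.
g = 0.13 − 8.99/210.63 = 0.13 − 0.04268 = 0.08732

8.73%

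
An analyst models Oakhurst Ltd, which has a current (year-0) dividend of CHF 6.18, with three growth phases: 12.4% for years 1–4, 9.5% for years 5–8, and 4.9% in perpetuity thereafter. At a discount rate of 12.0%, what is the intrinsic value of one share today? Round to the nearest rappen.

CHF 133.27

Three-stage DDM. Project D₁…D_8; terminal Gordon value at t=8 with g = 0.049; discount at r = 0.12.
D_1 = 6.9463
D_2 = 7.8077
D_3 = 8.7758
D_4 = 9.8640
D_5 = 10.8011
D_6 = 11.8272
D_7 = 12.9508
D_8 = 14.1811
TV_8 = 14.8760/(0.12−0.049) = 209.5209
P₀ = Σ Dₜ/(1+r)ᵗ + TV_8/(1+r)^8 = 133.2701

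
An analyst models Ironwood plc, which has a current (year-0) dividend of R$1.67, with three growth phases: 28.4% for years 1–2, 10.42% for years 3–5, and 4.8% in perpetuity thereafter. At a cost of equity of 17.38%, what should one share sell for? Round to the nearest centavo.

R$22.99

Three-stage DDM. Project D₁…D_5; terminal Gordon value at t=5 with g = 0.048; discount at r = 0.1738.
D_1 = 2.1443
D_2 = 2.7533
D_3 = 3.0401
D_4 = 3.3569
D_5 = 3.7067
TV_5 = 3.8846/(0.1738−0.048) = 30.8795
P₀ = Σ Dₜ/(1+r)ᵗ + TV_5/(1+r)^5 = 22.9947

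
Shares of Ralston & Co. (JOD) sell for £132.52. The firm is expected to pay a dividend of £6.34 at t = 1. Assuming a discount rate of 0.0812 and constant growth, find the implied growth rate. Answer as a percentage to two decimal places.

3.34%

From P₀ = D₁/(r − g), the implied growth is g = r − D₁/P₀.
g = 0.0812 − 6.34/132.52 = 0.0812 − 0.04784 = 0.03336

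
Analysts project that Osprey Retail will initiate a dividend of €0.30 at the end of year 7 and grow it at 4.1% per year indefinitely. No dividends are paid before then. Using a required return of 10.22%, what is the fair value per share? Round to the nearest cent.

Deferred-dividend DDM. At t=6 the remaining stream is a growing perpetuity with first payment D_7 = 0.30.
V_6 = D_7/(r−g) = 0.30/(0.1022−0.041) = 4.9020
P₀ = V_6/(1+r)^6 = 4.9020/(1+0.1022)^6 = 2.7341

€2.73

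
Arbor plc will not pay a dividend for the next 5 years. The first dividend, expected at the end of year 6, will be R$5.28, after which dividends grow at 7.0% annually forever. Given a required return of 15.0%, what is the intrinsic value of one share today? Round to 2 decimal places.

R$32.81

Deferred-dividend DDM. At t=5 the remaining stream is a growing perpetuity with first payment D_6 = 5.28.
V_5 = D_6/(r−g) = 5.28/(0.15−0.07) = 66.0000
P₀ = V_5/(1+r)^5 = 66.0000/(1+0.15)^5 = 32.8137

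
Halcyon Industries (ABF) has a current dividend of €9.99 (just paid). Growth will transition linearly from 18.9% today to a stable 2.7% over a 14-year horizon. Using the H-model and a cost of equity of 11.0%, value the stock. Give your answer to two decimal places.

€260.10

H-model: P₀ = D₀[(1+g_L) + H(g_S−g_L)]/(r−g_L), with H = 14/2 = 7.
P₀ = 9.99 × [(1+0.027) + 7×(0.189−0.027)] / (0.11−0.027)
   = 9.99 × 2.1610 / 0.083 = 260.1011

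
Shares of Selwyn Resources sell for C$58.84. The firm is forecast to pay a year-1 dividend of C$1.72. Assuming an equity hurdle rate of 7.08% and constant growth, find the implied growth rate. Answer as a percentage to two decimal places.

From P₀ = D₁/(r − g), the implied growth is g = r − D₁/P₀.
g = 0.0708 − 1.72/58.84 = 0.0708 − 0.02923 = 0.04157

4.16%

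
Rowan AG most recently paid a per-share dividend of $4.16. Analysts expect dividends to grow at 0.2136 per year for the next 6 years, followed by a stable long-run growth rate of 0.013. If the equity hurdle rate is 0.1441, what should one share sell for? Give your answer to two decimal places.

$76.63

Two-stage DDM. Project D₁…D_6 at 0.2136, terminal growth 0.013, discount at r = 0.1441.
D_1 = 5.0486
D_2 = 6.1270
D_3 = 7.4357
D_4 = 9.0239
D_5 = 10.9514
D_6 = 13.2907
Terminal value at t=6: TV = D_7/(r−g) = 13.4634/(0.1441−0.013) = 102.6960
P₀ = 5.0486/(1+0.1441)^1 + 6.1270/(1+0.1441)^2 + 7.4357/(1+0.1441)^3 + 9.0239/(1+0.1441)^4 + 10.9514/(1+0.1441)^5 + 13.2907/(1+0.1441)^6 + 102.6960/(1+0.1441)^6 = 76.6278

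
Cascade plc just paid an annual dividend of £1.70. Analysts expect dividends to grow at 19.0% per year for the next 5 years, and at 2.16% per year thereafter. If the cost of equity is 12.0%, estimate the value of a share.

Two-stage DDM. Project D₁…D_5 at 0.19, terminal growth 0.0216, discount at r = 0.12.
D_1 = 2.0230
D_2 = 2.4074
D_3 = 2.8648
D_4 = 3.4091
D_5 = 4.0568
Terminal value at t=5: TV = D_6/(r−g) = 4.1444/(0.12−0.0216) = 42.1182
P₀ = 2.0230/(1+0.12)^1 + 2.4074/(1+0.12)^2 + 2.8648/(1+0.12)^3 + 3.4091/(1+0.12)^4 + 4.0568/(1+0.12)^5 + 42.1182/(1+0.12)^5 = 34.1319

£34.13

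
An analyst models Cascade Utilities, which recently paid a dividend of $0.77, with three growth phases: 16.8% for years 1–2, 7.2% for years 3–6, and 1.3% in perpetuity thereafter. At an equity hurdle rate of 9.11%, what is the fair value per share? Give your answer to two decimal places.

$15.75

Three-stage DDM. Project D₁…D_6; terminal Gordon value at t=6 with g = 0.013; discount at r = 0.0911.
D_1 = 0.8994
D_2 = 1.0505
D_3 = 1.1261
D_4 = 1.2072
D_5 = 1.2941
D_6 = 1.3873
TV_6 = 1.4053/(0.0911−0.013) = 17.9934
P₀ = Σ Dₜ/(1+r)ᵗ + TV_6/(1+r)^6 = 15.7485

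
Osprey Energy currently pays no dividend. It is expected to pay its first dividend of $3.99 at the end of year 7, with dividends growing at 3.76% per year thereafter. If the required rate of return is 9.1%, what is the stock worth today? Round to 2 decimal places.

Deferred-dividend DDM. At t=6 the remaining stream is a growing perpetuity with first payment D_7 = 3.99.
V_6 = D_7/(r−g) = 3.99/(0.091−0.0376) = 74.7191
P₀ = V_6/(1+r)^6 = 74.7191/(1+0.091)^6 = 44.3081

$44.31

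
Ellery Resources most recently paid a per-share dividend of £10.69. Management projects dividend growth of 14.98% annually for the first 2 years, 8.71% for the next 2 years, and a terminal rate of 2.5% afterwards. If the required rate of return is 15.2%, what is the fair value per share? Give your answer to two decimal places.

£117.39

Three-stage DDM. Project D₁…D_4; terminal Gordon value at t=4 with g = 0.025; discount at r = 0.152.
D_1 = 12.2914
D_2 = 14.1326
D_3 = 15.3636
D_4 = 16.7017
TV_4 = 17.1193/(0.152−0.025) = 134.7974
P₀ = Σ Dₜ/(1+r)ᵗ + TV_4/(1+r)^4 = 117.3882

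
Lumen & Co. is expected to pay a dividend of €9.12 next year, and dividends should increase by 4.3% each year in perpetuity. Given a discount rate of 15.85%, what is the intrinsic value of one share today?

Gordon growth model: P₀ = D₁/(r − g), with D₁ = 9.12 given directly.
P₀ = 9.1200 / (0.1585 − 0.043) = 9.1200 / 0.1155 = 78.9610

€78.96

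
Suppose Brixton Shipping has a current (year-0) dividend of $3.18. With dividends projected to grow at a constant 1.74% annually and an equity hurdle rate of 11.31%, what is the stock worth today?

$33.81

Gordon growth model: P₀ = D₁/(r − g). D₁ = 3.18 × (1 + 0.0174) = 3.2353.
P₀ = 3.2353 / (0.1131 − 0.0174) = 3.2353 / 0.0957 = 33.8070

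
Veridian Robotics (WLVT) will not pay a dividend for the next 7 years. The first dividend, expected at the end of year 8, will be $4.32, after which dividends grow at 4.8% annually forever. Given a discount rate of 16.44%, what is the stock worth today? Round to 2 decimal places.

Deferred-dividend DDM. At t=7 the remaining stream is a growing perpetuity with first payment D_8 = 4.32.
V_7 = D_8/(r−g) = 4.32/(0.1644−0.048) = 37.1134
P₀ = V_7/(1+r)^7 = 37.1134/(1+0.1644)^7 = 12.7884

$12.79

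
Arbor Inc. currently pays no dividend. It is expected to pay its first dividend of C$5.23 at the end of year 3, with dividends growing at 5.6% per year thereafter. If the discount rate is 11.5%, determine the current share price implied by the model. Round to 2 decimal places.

Deferred-dividend DDM. At t=2 the remaining stream is a growing perpetuity with first payment D_3 = 5.23.
V_2 = D_3/(r−g) = 5.23/(0.115−0.056) = 88.6441
P₀ = V_2/(1+r)^2 = 88.6441/(1+0.115)^2 = 71.3017

C$71.30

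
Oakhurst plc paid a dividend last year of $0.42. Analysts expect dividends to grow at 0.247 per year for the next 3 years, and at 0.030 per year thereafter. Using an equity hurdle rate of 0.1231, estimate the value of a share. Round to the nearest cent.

$7.92

Two-stage DDM. Project D₁…D_3 at 0.247, terminal growth 0.03, discount at r = 0.1231.
D_1 = 0.5237
D_2 = 0.6531
D_3 = 0.8144
Terminal value at t=3: TV = D_4/(r−g) = 0.8389/(0.1231−0.03) = 9.0102
P₀ = 0.5237/(1+0.1231)^1 + 0.6531/(1+0.1231)^2 + 0.8144/(1+0.1231)^3 + 9.0102/(1+0.1231)^3 = 7.9194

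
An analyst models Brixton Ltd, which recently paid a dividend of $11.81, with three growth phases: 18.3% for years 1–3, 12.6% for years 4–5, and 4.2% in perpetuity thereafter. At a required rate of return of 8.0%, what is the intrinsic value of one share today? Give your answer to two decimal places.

Three-stage DDM. Project D₁…D_5; terminal Gordon value at t=5 with g = 0.042; discount at r = 0.08.
D_1 = 13.9712
D_2 = 16.5280
D_3 = 19.5526
D_4 = 22.0162
D_5 = 24.7903
TV_5 = 25.8314/(0.08−0.042) = 679.7748
P₀ = Σ Dₜ/(1+r)ᵗ + TV_5/(1+r)^5 = 538.3255

$538.33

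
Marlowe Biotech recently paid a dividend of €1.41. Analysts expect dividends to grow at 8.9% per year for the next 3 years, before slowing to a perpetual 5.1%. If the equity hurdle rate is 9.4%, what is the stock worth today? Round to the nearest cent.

€38.18

Two-stage DDM. Project D₁…D_3 at 0.089, terminal growth 0.051, discount at r = 0.094.
D_1 = 1.5355
D_2 = 1.6721
D_3 = 1.8210
Terminal value at t=3: TV = D_4/(r−g) = 1.9138/(0.094−0.051) = 44.5079
P₀ = 1.5355/(1+0.094)^1 + 1.6721/(1+0.094)^2 + 1.8210/(1+0.094)^3 + 44.5079/(1+0.094)^3 = 38.1841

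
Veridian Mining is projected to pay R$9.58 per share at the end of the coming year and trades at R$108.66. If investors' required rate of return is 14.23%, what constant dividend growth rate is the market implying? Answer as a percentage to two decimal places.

5.41%

From P₀ = D₁/(r − g), the implied growth is g = r − D₁/P₀.
g = 0.1423 − 9.58/108.66 = 0.1423 − 0.08816 = 0.05414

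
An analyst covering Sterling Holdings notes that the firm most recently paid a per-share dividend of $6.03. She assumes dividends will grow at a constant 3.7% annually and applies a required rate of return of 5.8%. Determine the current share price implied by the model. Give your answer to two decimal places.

Gordon growth model: P₀ = D₁/(r − g). D₁ = 6.03 × (1 + 0.037) = 6.2531.
P₀ = 6.2531 / (0.058 − 0.037) = 6.2531 / 0.021 = 297.7671

$297.77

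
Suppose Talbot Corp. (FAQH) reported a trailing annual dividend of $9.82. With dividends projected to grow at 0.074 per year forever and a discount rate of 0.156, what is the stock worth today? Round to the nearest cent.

Gordon growth model: P₀ = D₁/(r − g). D₁ = 9.82 × (1 + 0.074) = 10.5467.
P₀ = 10.5467 / (0.156 − 0.074) = 10.5467 / 0.082 = 128.6180

$128.62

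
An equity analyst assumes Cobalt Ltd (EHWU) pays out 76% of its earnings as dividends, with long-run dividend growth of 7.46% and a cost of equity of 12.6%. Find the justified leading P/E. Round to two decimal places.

14.79

Justified leading P/E = b/(r−g) = 0.76/(0.126−0.0746) = 14.7860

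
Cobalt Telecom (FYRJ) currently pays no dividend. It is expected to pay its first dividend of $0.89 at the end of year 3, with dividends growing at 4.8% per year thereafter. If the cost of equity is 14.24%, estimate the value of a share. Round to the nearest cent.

$7.22

Deferred-dividend DDM. At t=2 the remaining stream is a growing perpetuity with first payment D_3 = 0.89.
V_2 = D_3/(r−g) = 0.89/(0.1424−0.048) = 9.4280
P₀ = V_2/(1+r)^2 = 9.4280/(1+0.1424)^2 = 7.2241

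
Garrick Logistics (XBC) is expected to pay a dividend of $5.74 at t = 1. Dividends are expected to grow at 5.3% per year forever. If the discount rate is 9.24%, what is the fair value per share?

$145.69

Gordon growth model: P₀ = D₁/(r − g), with D₁ = 5.74 given directly.
P₀ = 5.7400 / (0.0924 − 0.053) = 5.7400 / 0.0394 = 145.6853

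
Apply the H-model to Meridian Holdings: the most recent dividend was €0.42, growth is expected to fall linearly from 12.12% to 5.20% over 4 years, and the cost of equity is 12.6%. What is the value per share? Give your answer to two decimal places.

H-model: P₀ = D₀[(1+g_L) + H(g_S−g_L)]/(r−g_L), with H = 4/2 = 2.
P₀ = 0.42 × [(1+0.052) + 2×(0.1212−0.052)] / (0.126−0.052)
   = 0.42 × 1.1904 / 0.074 = 6.7563

€6.76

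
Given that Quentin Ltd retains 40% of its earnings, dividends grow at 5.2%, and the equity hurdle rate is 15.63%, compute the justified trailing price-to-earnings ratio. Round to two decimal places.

6.05

Payout ratio b = 1 − 0.40 = 0.60.
Justified trailing P/E = b(1+g)/(r−g) = 0.60×(1+0.052)/(0.1563−0.052) = 6.0518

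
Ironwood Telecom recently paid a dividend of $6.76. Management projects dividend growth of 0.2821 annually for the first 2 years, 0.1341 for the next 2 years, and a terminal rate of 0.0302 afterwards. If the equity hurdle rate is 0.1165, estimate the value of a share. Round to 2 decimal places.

Three-stage DDM. Project D₁…D_4; terminal Gordon value at t=4 with g = 0.0302; discount at r = 0.1165.
D_1 = 8.6670
D_2 = 11.1120
D_3 = 12.6021
D_4 = 14.2920
TV_4 = 14.7236/(0.1165−0.0302) = 170.6098
P₀ = Σ Dₜ/(1+r)ᵗ + TV_4/(1+r)^4 = 144.7200

$144.72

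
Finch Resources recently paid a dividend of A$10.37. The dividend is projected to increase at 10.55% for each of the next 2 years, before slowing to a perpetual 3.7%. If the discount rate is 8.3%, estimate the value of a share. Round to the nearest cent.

A$264.98

Two-stage DDM. Project D₁…D_2 at 0.1055, terminal growth 0.037, discount at r = 0.083.
D_1 = 11.4640
D_2 = 12.6735
Terminal value at t=2: TV = D_3/(r−g) = 13.1424/(0.083−0.037) = 285.7046
P₀ = 11.4640/(1+0.083)^1 + 12.6735/(1+0.083)^2 + 285.7046/(1+0.083)^2 = 264.9813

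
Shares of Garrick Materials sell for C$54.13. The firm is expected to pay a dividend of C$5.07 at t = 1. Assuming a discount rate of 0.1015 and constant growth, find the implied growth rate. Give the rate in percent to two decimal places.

0.78%

From P₀ = D₁/(r − g), the implied growth is g = r − D₁/P₀.
g = 0.1015 − 5.07/54.13 = 0.1015 − 0.09366 = 0.00784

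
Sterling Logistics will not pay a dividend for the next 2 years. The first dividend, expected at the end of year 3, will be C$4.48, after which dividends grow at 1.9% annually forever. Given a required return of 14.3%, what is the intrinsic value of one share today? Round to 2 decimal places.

Deferred-dividend DDM. At t=2 the remaining stream is a growing perpetuity with first payment D_3 = 4.48.
V_2 = D_3/(r−g) = 4.48/(0.143−0.019) = 36.1290
P₀ = V_2/(1+r)^2 = 36.1290/(1+0.143)^2 = 27.6544

C$27.65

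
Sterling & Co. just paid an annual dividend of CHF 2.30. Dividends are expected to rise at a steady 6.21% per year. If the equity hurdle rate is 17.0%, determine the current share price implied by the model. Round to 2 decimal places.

CHF 22.64

Gordon growth model: P₀ = D₁/(r − g). D₁ = 2.30 × (1 + 0.0621) = 2.4428.
P₀ = 2.4428 / (0.17 − 0.0621) = 2.4428 / 0.1079 = 22.6398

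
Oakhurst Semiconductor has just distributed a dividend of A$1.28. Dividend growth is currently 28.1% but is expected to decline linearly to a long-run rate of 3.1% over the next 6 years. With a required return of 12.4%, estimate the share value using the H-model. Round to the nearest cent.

H-model: P₀ = D₀[(1+g_L) + H(g_S−g_L)]/(r−g_L), with H = 6/2 = 3.
P₀ = 1.28 × [(1+0.031) + 3×(0.281−0.031)] / (0.124−0.031)
   = 1.28 × 1.7810 / 0.093 = 24.5127

A$24.51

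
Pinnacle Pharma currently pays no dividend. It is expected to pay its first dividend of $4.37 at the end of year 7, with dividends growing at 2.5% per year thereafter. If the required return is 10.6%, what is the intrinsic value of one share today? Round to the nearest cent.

Deferred-dividend DDM. At t=6 the remaining stream is a growing perpetuity with first payment D_7 = 4.37.
V_6 = D_7/(r−g) = 4.37/(0.106−0.025) = 53.9506
P₀ = V_6/(1+r)^6 = 53.9506/(1+0.106)^6 = 29.4758

$29.48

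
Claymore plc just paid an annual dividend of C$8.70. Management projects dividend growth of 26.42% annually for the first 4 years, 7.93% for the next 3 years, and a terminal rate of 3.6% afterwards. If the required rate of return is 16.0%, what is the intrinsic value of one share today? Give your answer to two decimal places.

Three-stage DDM. Project D₁…D_7; terminal Gordon value at t=7 with g = 0.036; discount at r = 0.16.
D_1 = 10.9985
D_2 = 13.9044
D_3 = 17.5779
D_4 = 22.2220
D_5 = 23.9842
D_6 = 25.8861
D_7 = 27.9389
TV_7 = 28.9447/(0.16−0.036) = 233.4248
P₀ = Σ Dₜ/(1+r)ᵗ + TV_7/(1+r)^7 = 157.8712

C$157.87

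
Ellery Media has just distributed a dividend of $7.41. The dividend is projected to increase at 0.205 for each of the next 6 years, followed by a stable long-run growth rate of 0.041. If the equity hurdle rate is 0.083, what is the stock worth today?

$414.15

Two-stage DDM. Project D₁…D_6 at 0.205, terminal growth 0.041, discount at r = 0.083.
D_1 = 8.9291
D_2 = 10.7595
D_3 = 12.9652
D_4 = 15.6231
D_5 = 18.8258
D_6 = 22.6851
Terminal value at t=6: TV = D_7/(r−g) = 23.6152/(0.083−0.041) = 562.2661
P₀ = 8.9291/(1+0.083)^1 + 10.7595/(1+0.083)^2 + 12.9652/(1+0.083)^3 + 15.6231/(1+0.083)^4 + 18.8258/(1+0.083)^5 + 22.6851/(1+0.083)^6 + 562.2661/(1+0.083)^6 = 414.1520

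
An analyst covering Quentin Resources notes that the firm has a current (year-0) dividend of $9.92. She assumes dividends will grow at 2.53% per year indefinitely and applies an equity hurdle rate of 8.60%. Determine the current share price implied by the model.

$167.56

Gordon growth model: P₀ = D₁/(r − g). D₁ = 9.92 × (1 + 0.0253) = 10.1710.
P₀ = 10.1710 / (0.086 − 0.0253) = 10.1710 / 0.0607 = 167.5614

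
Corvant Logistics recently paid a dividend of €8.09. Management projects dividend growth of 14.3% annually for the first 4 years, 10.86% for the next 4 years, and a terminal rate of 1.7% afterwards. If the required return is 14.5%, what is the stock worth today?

Three-stage DDM. Project D₁…D_8; terminal Gordon value at t=8 with g = 0.017; discount at r = 0.145.
D_1 = 9.2469
D_2 = 10.5692
D_3 = 12.0806
D_4 = 13.8081
D_5 = 15.3076
D_6 = 16.9701
D_7 = 18.8130
D_8 = 20.8561
TV_8 = 21.2106/(0.145−0.017) = 165.7082
P₀ = Σ Dₜ/(1+r)ᵗ + TV_8/(1+r)^8 = 117.9713

€117.97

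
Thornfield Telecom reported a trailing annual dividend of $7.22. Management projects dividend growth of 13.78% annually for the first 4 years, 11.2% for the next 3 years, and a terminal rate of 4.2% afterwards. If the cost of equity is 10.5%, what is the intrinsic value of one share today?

Three-stage DDM. Project D₁…D_7; terminal Gordon value at t=7 with g = 0.042; discount at r = 0.105.
D_1 = 8.2149
D_2 = 9.3469
D_3 = 10.6349
D_4 = 12.1004
D_5 = 13.4557
D_6 = 14.9627
D_7 = 16.6385
TV_7 = 17.3374/(0.105−0.042) = 275.1962
P₀ = Σ Dₜ/(1+r)ᵗ + TV_7/(1+r)^7 = 192.5525

$192.55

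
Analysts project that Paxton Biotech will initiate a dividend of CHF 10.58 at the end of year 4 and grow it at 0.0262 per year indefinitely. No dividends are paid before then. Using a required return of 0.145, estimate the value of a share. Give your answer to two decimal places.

CHF 59.33

Deferred-dividend DDM. At t=3 the remaining stream is a growing perpetuity with first payment D_4 = 10.58.
V_3 = D_4/(r−g) = 10.58/(0.145−0.0262) = 89.0572
P₀ = V_3/(1+r)^3 = 89.0572/(1+0.145)^3 = 59.3271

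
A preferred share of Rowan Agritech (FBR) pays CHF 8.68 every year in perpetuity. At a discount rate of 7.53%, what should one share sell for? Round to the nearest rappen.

Zero-growth DDM (perpetuity): P₀ = D/r = 8.68 / 0.0753 = 115.2722

CHF 115.27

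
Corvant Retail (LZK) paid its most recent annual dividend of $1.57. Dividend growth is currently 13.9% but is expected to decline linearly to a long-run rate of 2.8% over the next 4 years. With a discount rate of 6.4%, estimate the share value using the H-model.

H-model: P₀ = D₀[(1+g_L) + H(g_S−g_L)]/(r−g_L), with H = 4/2 = 2.
P₀ = 1.57 × [(1+0.028) + 2×(0.139−0.028)] / (0.064−0.028)
   = 1.57 × 1.2500 / 0.036 = 54.5139

$54.51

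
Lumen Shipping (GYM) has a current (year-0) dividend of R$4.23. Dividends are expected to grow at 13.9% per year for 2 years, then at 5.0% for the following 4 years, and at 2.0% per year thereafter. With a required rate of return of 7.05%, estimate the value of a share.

Three-stage DDM. Project D₁…D_6; terminal Gordon value at t=6 with g = 0.02; discount at r = 0.0705.
D_1 = 4.8180
D_2 = 5.4877
D_3 = 5.7621
D_4 = 6.0502
D_5 = 6.3527
D_6 = 6.6703
TV_6 = 6.8037/(0.0705−0.02) = 134.7267
P₀ = Σ Dₜ/(1+r)ᵗ + TV_6/(1+r)^6 = 117.0672

R$117.07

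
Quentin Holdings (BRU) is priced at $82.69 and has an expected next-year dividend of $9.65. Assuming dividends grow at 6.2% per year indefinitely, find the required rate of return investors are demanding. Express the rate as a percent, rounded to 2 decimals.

Rearranging the constant-growth DDM: r = D₁/P₀ + g.
r = 9.6500 / 82.69 + 0.062 = 0.11670 + 0.062 = 0.17870

17.87%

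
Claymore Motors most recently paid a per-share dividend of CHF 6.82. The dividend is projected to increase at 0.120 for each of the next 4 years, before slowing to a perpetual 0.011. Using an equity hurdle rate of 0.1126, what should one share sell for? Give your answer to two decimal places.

Two-stage DDM. Project D₁…D_4 at 0.12, terminal growth 0.011, discount at r = 0.1126.
D_1 = 7.6384
D_2 = 8.5550
D_3 = 9.5816
D_4 = 10.7314
Terminal value at t=4: TV = D_5/(r−g) = 10.8494/(0.1126−0.011) = 106.7859
P₀ = 7.6384/(1+0.1126)^1 + 8.5550/(1+0.1126)^2 + 9.5816/(1+0.1126)^3 + 10.7314/(1+0.1126)^4 + 106.7859/(1+0.1126)^4 = 97.4246

CHF 97.42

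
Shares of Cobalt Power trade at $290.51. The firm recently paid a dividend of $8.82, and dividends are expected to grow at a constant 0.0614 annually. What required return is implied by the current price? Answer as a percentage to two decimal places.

Rearranging the constant-growth DDM: r = D₁/P₀ + g.
D₁ = 8.82 × (1 + 0.0614) = 9.3615.
r = 9.3615 / 290.51 + 0.0614 = 0.03222 + 0.0614 = 0.09362

9.36%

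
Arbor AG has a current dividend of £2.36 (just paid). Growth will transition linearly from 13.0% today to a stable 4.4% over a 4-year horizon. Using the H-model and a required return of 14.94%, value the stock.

£27.23

H-model: P₀ = D₀[(1+g_L) + H(g_S−g_L)]/(r−g_L), with H = 4/2 = 2.
P₀ = 2.36 × [(1+0.044) + 2×(0.13−0.044)] / (0.1494−0.044)
   = 2.36 × 1.2160 / 0.1054 = 27.2273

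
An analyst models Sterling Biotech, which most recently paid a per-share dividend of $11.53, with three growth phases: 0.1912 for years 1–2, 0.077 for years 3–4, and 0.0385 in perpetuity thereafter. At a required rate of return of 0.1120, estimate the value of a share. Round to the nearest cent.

Three-stage DDM. Project D₁…D_4; terminal Gordon value at t=4 with g = 0.0385; discount at r = 0.112.
D_1 = 13.7345
D_2 = 16.3606
D_3 = 17.6203
D_4 = 18.9771
TV_4 = 19.7077/(0.112−0.0385) = 268.1324
P₀ = Σ Dₜ/(1+r)ᵗ + TV_4/(1+r)^4 = 226.1675

$226.17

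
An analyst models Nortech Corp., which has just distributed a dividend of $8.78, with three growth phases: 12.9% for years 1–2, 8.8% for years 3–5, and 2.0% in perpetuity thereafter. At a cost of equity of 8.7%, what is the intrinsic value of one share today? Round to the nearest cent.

Three-stage DDM. Project D₁…D_5; terminal Gordon value at t=5 with g = 0.02; discount at r = 0.087.
D_1 = 9.9126
D_2 = 11.1913
D_3 = 12.1762
D_4 = 13.2477
D_5 = 14.4135
TV_5 = 14.7018/(0.087−0.02) = 219.4292
P₀ = Σ Dₜ/(1+r)ᵗ + TV_5/(1+r)^5 = 191.6508

$191.65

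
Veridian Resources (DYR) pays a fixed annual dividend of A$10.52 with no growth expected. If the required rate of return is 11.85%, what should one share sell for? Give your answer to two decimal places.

Zero-growth DDM (perpetuity): P₀ = D/r = 10.52 / 0.1185 = 88.7764

A$88.78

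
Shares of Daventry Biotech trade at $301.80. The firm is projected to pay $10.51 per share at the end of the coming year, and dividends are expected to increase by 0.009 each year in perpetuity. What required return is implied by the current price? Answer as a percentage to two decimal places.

4.38%

Rearranging the constant-growth DDM: r = D₁/P₀ + g.
r = 10.5100 / 301.80 + 0.009 = 0.03482 + 0.009 = 0.04382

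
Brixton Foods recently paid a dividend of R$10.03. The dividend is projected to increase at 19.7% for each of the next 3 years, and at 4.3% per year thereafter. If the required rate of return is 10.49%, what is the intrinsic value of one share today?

Two-stage DDM. Project D₁…D_3 at 0.197, terminal growth 0.043, discount at r = 0.1049.
D_1 = 12.0059
D_2 = 14.3711
D_3 = 17.2022
Terminal value at t=3: TV = D_4/(r−g) = 17.9419/(0.1049−0.043) = 289.8525
P₀ = 12.0059/(1+0.1049)^1 + 14.3711/(1+0.1049)^2 + 17.2022/(1+0.1049)^3 + 289.8525/(1+0.1049)^3 = 250.2769

R$250.28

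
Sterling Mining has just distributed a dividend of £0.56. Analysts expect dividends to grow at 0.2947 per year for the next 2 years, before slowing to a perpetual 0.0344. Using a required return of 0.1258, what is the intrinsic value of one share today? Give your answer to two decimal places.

Two-stage DDM. Project D₁…D_2 at 0.2947, terminal growth 0.0344, discount at r = 0.1258.
D_1 = 0.7250
D_2 = 0.9387
Terminal value at t=2: TV = D_3/(r−g) = 0.9710/(0.1258−0.0344) = 10.6235
P₀ = 0.7250/(1+0.1258)^1 + 0.9387/(1+0.1258)^2 + 10.6235/(1+0.1258)^2 = 9.7666

£9.77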